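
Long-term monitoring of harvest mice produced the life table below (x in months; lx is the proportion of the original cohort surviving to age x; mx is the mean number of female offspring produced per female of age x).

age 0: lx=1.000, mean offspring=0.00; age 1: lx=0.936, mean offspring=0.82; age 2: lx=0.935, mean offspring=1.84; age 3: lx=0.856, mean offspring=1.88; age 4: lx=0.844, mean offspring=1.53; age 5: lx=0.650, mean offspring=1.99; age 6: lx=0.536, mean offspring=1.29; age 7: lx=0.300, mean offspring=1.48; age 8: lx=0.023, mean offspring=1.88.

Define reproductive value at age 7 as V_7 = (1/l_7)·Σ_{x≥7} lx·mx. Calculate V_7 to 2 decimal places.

1.62

lx·mx for x ≥ 7: 0.444, 0.04324 → sum = 0.48724
V_7 = 0.48724 / l_7 = 0.48724 / 0.3 = 1.624133… → 1.62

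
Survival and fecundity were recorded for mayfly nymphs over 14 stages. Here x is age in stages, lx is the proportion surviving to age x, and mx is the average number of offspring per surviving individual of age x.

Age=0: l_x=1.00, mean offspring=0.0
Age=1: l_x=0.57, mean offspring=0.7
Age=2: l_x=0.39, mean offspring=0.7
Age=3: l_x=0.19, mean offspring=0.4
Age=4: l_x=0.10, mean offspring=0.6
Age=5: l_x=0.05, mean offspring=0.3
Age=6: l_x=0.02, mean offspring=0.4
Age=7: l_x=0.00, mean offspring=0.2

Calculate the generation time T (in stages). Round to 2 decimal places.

lx·mx: 0, 0.399, 0.273, 0.076, 0.06, 0.015, 0.008, 0 → R0 = 0.831
x·lx·mx: 0, 0.399, 0.546, 0.228, 0.24, 0.075, 0.048, 0 → Σ = 1.536
T = 1.536 / 0.831 = 1.848375… → 1.85

1.85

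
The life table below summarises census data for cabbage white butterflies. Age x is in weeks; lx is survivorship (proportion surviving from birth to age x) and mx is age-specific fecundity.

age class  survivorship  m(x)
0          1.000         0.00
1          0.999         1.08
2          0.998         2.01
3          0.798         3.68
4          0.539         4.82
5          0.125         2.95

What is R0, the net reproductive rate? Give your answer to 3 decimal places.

lx·mx by age: 0, 1.07892, 2.00598, 2.93664, 2.59798, 0.36875
R0 = Σ lx·mx = 8.98827 → 8.988

8.988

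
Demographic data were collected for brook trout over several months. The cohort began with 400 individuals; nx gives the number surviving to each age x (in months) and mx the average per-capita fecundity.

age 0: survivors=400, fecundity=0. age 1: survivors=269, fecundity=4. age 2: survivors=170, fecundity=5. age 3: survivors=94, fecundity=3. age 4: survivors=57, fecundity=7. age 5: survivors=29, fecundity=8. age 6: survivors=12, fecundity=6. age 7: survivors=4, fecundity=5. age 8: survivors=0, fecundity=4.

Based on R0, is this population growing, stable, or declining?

growing

lx = nx/n0 = nx/400: 1, 0.6725, 0.425, 0.235, 0.1425, 0.0725, 0.03, 0.01, 0
R0 = Σ lx·mx = 0 + 2.69 + 2.125 + 0.705 + 0.9975 + 0.58 + 0.18 + 0.05 + 0 = 7.3275
R0 > 1, so the population is growing.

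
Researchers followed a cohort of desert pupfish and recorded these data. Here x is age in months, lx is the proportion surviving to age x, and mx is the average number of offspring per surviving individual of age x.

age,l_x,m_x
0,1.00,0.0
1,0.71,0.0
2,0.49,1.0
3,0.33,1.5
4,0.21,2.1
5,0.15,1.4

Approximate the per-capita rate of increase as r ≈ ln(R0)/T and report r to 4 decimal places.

0.1526

R0 = Σ lx·mx = 0 + 0 + 0.49 + 0.495 + 0.441 + 0.21 = 1.636
Σ x·lx·mx = 5.279; T = 5.279/1.636 = 3.22677…
r ≈ ln(R0)/T = ln(1.636)/3.22677… = 0.152553… → 0.1526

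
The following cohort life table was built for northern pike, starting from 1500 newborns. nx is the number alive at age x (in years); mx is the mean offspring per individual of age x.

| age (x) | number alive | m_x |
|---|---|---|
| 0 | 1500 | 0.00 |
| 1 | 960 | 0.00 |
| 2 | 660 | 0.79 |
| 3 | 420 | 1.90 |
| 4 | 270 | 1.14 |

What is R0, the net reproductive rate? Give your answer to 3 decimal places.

lx = nx/n0 = nx/1500: 1, 0.64, 0.44, 0.28, 0.18
lx·mx by age: 0, 0, 0.3476, 0.532, 0.2052
R0 = Σ lx·mx = 1.0848 → 1.085

1.085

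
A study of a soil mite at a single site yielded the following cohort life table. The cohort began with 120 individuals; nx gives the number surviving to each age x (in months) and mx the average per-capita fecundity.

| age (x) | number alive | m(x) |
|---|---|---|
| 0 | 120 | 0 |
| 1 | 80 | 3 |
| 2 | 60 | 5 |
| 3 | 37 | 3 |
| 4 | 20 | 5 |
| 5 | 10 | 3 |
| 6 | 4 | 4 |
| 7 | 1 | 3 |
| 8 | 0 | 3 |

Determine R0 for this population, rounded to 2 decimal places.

6.67

lx = nx/n0 = nx/120: 1, 0.66667…, 0.5, 0.30833…, 0.16667…, 0.08333…, 0.03333…, 0.00833…, 0
lx·mx by age: 0, 2…, 2.5, 0.925…, 0.833333…, 0.25…, 0.133333…, 0.025…, 0
R0 = Σ lx·mx = 6.666667… → 6.67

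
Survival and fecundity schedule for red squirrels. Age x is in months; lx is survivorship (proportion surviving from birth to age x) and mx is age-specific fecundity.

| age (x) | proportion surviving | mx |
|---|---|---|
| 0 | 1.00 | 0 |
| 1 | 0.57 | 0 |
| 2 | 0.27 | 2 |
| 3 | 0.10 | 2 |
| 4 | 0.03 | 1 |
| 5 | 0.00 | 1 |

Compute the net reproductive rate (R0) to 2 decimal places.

0.77

lx·mx by age: 0, 0, 0.54, 0.2, 0.03, 0
R0 = Σ lx·mx = 0.77 → 0.77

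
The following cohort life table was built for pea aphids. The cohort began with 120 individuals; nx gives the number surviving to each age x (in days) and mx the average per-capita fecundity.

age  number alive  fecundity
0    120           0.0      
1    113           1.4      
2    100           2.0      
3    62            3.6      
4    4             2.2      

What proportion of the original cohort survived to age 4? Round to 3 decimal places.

0.033

l_4 = n_4/n_0 = 4/120 = 0.033333… → 0.033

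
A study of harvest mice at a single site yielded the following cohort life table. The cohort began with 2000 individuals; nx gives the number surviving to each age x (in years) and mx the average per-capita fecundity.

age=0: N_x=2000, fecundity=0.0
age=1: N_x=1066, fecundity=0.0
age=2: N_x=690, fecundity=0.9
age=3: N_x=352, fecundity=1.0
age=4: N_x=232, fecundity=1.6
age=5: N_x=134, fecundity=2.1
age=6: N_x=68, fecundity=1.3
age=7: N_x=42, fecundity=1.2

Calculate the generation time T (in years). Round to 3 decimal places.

lx = nx/n0 = nx/2000: 1, 0.533, 0.345, 0.176, 0.116, 0.067, 0.034, 0.021
lx·mx: 0, 0, 0.3105, 0.176, 0.1856, 0.1407, 0.0442, 0.0252 → R0 = 0.8822
x·lx·mx: 0, 0, 0.621, 0.528, 0.7424, 0.7035, 0.2652, 0.1764 → Σ = 3.0365
T = 3.0365 / 0.8822 = 3.441963… → 3.442

3.442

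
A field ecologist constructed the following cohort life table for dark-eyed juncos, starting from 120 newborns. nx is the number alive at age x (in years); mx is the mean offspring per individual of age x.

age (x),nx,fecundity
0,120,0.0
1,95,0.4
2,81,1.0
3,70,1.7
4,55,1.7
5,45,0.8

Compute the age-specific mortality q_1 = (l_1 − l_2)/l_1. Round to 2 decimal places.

lx = nx/n0 = nx/120: 1, 0.79167…, 0.675, 0.58333…, 0.45833…, 0.375
q_1 = (l_1 − l_2) / l_1 = (0.791667… − 0.675) / 0.791667…
     = 0.116667… / 0.791667… = 0.147368… → 0.15

0.15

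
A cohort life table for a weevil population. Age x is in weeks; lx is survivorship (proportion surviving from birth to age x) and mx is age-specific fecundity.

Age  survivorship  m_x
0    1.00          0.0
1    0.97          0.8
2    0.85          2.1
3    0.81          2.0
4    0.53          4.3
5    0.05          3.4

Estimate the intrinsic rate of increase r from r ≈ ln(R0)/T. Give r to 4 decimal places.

0.6541

R0 = Σ lx·mx = 0 + 0.776 + 1.785 + 1.62 + 2.279 + 0.17 = 6.63
Σ x·lx·mx = 19.172; T = 19.172/6.63 = 2.8917…
r ≈ ln(R0)/T = ln(6.63)/2.8917… = 0.654149… → 0.6541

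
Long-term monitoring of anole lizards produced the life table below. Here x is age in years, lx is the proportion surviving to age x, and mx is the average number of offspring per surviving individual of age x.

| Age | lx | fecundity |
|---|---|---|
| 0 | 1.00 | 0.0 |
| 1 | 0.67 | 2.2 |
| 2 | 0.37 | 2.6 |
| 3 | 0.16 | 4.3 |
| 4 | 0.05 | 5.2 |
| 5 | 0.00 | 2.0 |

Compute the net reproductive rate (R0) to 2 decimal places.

lx·mx by age: 0, 1.474, 0.962, 0.688, 0.26, 0
R0 = Σ lx·mx = 3.384 → 3.38

3.38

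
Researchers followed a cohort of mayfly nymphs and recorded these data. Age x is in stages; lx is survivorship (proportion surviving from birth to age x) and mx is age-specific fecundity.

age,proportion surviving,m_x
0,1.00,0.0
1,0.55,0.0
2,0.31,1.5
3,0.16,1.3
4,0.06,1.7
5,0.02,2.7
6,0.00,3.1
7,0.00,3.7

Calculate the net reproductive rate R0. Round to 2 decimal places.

lx·mx by age: 0, 0, 0.465, 0.208, 0.102, 0.054, 0, 0
R0 = Σ lx·mx = 0.829 → 0.83

0.83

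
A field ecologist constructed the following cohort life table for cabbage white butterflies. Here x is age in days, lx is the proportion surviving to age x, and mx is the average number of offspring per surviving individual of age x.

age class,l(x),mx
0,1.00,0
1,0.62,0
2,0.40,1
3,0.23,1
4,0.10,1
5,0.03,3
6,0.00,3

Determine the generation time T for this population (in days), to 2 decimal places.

lx·mx: 0, 0, 0.4, 0.23, 0.1, 0.09, 0 → R0 = 0.82
x·lx·mx: 0, 0, 0.8, 0.69, 0.4, 0.45, 0 → Σ = 2.34
T = 2.34 / 0.82 = 2.853659… → 2.85

2.85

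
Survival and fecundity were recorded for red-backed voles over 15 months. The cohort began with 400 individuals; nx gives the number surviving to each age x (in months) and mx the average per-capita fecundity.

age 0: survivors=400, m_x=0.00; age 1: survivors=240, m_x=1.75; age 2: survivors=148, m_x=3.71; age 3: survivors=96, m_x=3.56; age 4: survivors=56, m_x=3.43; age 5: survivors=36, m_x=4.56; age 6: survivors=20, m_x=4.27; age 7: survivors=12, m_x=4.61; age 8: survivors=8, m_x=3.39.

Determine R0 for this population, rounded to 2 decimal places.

lx = nx/n0 = nx/400: 1, 0.6, 0.37, 0.24, 0.14, 0.09, 0.05, 0.03, 0.02
lx·mx by age: 0, 1.05, 1.3727, 0.8544, 0.4802, 0.4104, 0.2135, 0.1383, 0.0678
R0 = Σ lx·mx = 4.5873 → 4.59

4.59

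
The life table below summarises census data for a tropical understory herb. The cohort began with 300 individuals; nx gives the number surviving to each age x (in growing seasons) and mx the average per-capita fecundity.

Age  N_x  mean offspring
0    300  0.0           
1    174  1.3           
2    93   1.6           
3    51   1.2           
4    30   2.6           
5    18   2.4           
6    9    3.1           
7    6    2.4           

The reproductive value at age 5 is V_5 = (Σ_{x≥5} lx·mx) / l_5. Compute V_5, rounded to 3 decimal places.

lx = nx/n0 = nx/300: 1, 0.58, 0.31, 0.17, 0.1, 0.06, 0.03, 0.02
lx·mx for x ≥ 5: 0.144, 0.093, 0.048 → sum = 0.285
V_5 = 0.285 / l_5 = 0.285 / 0.06 = 4.75 → 4.750

4.750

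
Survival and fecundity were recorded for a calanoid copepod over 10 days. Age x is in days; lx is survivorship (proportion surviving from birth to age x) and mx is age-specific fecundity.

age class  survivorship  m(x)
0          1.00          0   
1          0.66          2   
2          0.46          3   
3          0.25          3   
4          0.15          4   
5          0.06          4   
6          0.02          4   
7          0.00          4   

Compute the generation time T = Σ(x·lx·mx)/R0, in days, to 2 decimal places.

lx·mx: 0, 1.32, 1.38, 0.75, 0.6, 0.24, 0.08, 0 → R0 = 4.37
x·lx·mx: 0, 1.32, 2.76, 2.25, 2.4, 1.2, 0.48, 0 → Σ = 10.41
T = 10.41 / 4.37 = 2.382151… → 2.38

2.38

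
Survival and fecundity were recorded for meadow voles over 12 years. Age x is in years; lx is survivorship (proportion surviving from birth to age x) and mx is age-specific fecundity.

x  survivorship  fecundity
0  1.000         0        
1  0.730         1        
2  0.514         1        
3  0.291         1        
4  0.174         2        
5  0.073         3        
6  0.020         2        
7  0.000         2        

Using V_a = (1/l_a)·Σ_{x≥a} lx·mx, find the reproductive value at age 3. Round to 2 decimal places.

3.09

lx·mx for x ≥ 3: 0.291, 0.348, 0.219, 0.04, 0 → sum = 0.898
V_3 = 0.898 / l_3 = 0.898 / 0.291 = 3.085911… → 3.09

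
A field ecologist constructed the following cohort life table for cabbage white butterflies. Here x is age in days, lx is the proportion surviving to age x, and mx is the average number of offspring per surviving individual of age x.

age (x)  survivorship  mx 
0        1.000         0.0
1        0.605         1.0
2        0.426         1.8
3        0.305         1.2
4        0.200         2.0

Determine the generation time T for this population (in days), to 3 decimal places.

lx·mx: 0, 0.605, 0.7668, 0.366, 0.4 → R0 = 2.1378
x·lx·mx: 0, 0.605, 1.5336, 1.098, 1.6 → Σ = 4.8366
T = 4.8366 / 2.1378 = 2.262419… → 2.262

2.262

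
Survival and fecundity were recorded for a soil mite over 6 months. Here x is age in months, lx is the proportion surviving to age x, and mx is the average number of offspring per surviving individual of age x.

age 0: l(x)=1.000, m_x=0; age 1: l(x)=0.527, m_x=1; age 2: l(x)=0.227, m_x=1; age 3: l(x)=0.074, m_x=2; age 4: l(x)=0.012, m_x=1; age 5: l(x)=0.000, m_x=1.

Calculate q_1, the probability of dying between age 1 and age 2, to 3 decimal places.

q_1 = (l_1 − l_2) / l_1 = (0.527 − 0.227) / 0.527
     = 0.3 / 0.527 = 0.56926… → 0.569

0.569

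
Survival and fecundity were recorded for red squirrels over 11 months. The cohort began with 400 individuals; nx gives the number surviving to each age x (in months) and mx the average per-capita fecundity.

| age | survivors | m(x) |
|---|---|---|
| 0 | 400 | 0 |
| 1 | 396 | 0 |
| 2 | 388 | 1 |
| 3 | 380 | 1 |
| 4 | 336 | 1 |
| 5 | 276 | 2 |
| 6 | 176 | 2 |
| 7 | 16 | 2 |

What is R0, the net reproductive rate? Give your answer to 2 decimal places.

lx = nx/n0 = nx/400: 1, 0.99, 0.97, 0.95, 0.84, 0.69, 0.44, 0.04
lx·mx by age: 0, 0, 0.97, 0.95, 0.84, 1.38, 0.88, 0.08
R0 = Σ lx·mx = 5.1 → 5.10

5.10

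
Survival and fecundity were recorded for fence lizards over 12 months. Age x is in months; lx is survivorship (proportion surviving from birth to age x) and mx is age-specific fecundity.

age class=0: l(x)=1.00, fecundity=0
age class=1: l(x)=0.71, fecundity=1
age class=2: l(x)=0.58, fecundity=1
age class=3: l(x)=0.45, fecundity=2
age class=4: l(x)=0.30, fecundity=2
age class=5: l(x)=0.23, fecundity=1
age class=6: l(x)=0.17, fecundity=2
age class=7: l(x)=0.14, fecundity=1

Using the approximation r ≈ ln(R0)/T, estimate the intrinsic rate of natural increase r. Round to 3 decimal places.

R0 = Σ lx·mx = 0 + 0.71 + 0.58 + 0.9 + 0.6 + 0.23 + 0.34 + 0.14 = 3.5
Σ x·lx·mx = 11.14; T = 11.14/3.5 = 3.18286…
r ≈ ln(R0)/T = ln(3.5)/3.18286… = 0.3936… → 0.394

0.394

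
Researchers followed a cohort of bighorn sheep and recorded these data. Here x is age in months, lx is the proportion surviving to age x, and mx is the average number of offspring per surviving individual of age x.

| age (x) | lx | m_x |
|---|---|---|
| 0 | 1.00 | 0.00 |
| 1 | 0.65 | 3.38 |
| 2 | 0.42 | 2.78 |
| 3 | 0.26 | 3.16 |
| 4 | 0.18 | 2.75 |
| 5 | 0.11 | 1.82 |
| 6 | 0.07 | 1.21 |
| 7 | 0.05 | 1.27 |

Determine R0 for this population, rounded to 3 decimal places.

lx·mx by age: 0, 2.197, 1.1676, 0.8216, 0.495, 0.2002, 0.0847, 0.0635
R0 = Σ lx·mx = 5.0296 → 5.030

5.030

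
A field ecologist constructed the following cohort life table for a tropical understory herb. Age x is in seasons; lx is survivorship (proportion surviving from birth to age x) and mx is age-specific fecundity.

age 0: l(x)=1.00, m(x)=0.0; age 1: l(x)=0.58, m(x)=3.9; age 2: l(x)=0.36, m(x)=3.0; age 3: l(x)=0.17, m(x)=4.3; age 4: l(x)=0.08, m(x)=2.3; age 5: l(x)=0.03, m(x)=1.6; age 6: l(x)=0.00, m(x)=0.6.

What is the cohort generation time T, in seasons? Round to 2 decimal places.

1.76

lx·mx: 0, 2.262, 1.08, 0.731, 0.184, 0.048, 0 → R0 = 4.305
x·lx·mx: 0, 2.262, 2.16, 2.193, 0.736, 0.24, 0 → Σ = 7.591
T = 7.591 / 4.305 = 1.763298… → 1.76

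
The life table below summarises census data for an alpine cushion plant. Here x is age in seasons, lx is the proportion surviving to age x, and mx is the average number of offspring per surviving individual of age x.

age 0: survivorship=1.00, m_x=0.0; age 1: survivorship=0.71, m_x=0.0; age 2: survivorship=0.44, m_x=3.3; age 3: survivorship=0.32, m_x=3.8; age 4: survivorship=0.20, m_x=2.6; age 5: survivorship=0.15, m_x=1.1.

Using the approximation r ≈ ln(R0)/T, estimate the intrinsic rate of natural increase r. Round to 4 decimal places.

R0 = Σ lx·mx = 0 + 0 + 1.452 + 1.216 + 0.52 + 0.165 = 3.353
Σ x·lx·mx = 9.457; T = 9.457/3.353 = 2.82046…
r ≈ ln(R0)/T = ln(3.353)/2.82046… = 0.428957… → 0.4290

0.4290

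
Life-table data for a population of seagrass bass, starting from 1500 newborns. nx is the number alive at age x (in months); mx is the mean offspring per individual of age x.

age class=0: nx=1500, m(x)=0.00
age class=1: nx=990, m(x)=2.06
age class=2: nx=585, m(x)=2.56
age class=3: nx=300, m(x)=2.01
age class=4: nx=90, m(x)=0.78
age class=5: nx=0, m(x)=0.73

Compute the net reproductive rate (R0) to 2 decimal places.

lx = nx/n0 = nx/1500: 1, 0.66, 0.39, 0.2, 0.06, 0
lx·mx by age: 0, 1.3596, 0.9984, 0.402, 0.0468, 0
R0 = Σ lx·mx = 2.8068 → 2.81

2.81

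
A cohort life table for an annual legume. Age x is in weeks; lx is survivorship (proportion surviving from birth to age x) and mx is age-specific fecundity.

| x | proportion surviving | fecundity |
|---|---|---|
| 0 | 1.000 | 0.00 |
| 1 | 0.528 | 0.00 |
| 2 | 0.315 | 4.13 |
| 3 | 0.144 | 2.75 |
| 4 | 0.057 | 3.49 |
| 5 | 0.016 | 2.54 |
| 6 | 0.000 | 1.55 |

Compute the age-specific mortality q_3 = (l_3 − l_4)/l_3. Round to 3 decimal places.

q_3 = (l_3 − l_4) / l_3 = (0.144 − 0.057) / 0.144
     = 0.087 / 0.144 = 0.604167… → 0.604

0.604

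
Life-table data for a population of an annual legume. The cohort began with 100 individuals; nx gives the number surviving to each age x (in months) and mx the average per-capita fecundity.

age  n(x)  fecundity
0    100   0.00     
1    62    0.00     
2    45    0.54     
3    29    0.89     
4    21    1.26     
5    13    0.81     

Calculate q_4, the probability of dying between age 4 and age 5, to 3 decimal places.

lx = nx/n0 = nx/100: 1, 0.62, 0.45, 0.29, 0.21, 0.13
q_4 = (l_4 − l_5) / l_4 = (0.21 − 0.13) / 0.21
     = 0.08 / 0.21 = 0.380952… → 0.381

0.381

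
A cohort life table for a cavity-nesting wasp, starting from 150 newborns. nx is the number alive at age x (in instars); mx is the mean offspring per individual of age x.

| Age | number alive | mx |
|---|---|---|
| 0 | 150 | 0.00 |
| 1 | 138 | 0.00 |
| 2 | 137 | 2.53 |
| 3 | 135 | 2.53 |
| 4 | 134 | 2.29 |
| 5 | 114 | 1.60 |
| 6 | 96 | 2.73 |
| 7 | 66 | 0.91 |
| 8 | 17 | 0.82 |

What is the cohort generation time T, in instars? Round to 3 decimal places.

3.939

lx = nx/n0 = nx/150: 1, 0.92, 0.91333…, 0.9, 0.89333…, 0.76, 0.64, 0.44, 0.11333…
lx·mx: 0, 0, 2.310733…, 2.277, 2.045733…, 1.216, 1.7472, 0.4004, 0.092933… → R0 = 10.09…
x·lx·mx: 0, 0, 4.621467…, 6.831, 8.182933…, 6.08, 10.4832, 2.8028, 0.743467… → Σ = 39.744867…
T = 39.744867… / 10.09… = 3.939035… → 3.939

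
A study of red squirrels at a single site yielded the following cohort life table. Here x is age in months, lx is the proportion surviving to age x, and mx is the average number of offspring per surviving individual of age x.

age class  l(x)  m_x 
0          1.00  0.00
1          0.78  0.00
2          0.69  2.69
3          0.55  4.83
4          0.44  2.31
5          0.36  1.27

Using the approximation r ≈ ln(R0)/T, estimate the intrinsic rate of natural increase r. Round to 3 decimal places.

0.594

R0 = Σ lx·mx = 0 + 0 + 1.8561 + 2.6565 + 1.0164 + 0.4572 = 5.9862
Σ x·lx·mx = 18.0333; T = 18.0333/5.9862 = 3.01248…
r ≈ ln(R0)/T = ln(5.9862)/3.01248… = 0.59401… → 0.594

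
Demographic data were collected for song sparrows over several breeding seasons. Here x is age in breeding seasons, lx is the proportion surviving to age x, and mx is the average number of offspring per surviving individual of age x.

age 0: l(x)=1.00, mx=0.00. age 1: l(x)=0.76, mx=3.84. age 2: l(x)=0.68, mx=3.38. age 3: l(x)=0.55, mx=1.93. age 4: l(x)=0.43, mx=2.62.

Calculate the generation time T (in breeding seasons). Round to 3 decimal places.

2.054

lx·mx: 0, 2.9184, 2.2984, 1.0615, 1.1266 → R0 = 7.4049
x·lx·mx: 0, 2.9184, 4.5968, 3.1845, 4.5064 → Σ = 15.2061
T = 15.2061 / 7.4049 = 2.053519… → 2.054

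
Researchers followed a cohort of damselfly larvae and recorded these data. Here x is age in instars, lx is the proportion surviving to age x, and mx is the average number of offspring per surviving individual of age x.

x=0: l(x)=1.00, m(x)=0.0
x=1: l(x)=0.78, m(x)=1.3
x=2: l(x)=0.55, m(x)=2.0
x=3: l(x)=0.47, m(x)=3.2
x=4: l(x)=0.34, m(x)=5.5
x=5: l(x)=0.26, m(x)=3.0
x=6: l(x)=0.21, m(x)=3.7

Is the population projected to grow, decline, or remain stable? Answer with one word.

R0 = Σ lx·mx = 0 + 1.014 + 1.1 + 1.504 + 1.87 + 0.78 + 0.777 = 7.045
R0 > 1, so the population is growing.

growing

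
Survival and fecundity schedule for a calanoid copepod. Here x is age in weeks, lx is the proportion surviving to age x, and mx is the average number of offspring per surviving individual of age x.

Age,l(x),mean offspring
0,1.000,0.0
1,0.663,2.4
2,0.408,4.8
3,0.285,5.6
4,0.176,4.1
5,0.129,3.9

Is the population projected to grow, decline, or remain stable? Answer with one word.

R0 = Σ lx·mx = 0 + 1.5912 + 1.9584 + 1.596 + 0.7216 + 0.5031 = 6.3703
R0 > 1, so the population is growing.

growing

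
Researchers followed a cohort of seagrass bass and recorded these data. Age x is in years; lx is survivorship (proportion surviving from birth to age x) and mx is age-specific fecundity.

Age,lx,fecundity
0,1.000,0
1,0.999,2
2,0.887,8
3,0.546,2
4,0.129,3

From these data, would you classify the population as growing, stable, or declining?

R0 = Σ lx·mx = 0 + 1.998 + 7.096 + 1.092 + 0.387 = 10.573
R0 > 1, so the population is growing.

growing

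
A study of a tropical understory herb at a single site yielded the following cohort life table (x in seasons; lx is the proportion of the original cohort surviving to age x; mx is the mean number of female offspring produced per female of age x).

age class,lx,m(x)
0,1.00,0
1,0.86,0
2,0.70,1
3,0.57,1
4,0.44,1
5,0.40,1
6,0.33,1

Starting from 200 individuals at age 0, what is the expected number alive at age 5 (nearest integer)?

80

Expected survivors = N0 · l_5 = 200 × 0.40 = 80 → 80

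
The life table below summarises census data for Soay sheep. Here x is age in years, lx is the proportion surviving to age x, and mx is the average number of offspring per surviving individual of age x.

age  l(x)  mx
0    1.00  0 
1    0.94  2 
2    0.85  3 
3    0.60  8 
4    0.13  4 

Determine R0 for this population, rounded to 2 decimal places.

9.75

lx·mx by age: 0, 1.88, 2.55, 4.8, 0.52
R0 = Σ lx·mx = 9.75 → 9.75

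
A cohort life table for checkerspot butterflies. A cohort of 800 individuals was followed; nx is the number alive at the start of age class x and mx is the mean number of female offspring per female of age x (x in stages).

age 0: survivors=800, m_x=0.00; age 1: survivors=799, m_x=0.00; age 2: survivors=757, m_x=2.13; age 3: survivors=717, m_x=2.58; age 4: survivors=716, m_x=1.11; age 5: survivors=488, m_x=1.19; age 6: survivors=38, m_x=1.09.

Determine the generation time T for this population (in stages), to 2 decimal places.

3.10

lx = nx/n0 = nx/800: 1, 0.99875, 0.94625, 0.89625, 0.895, 0.61, 0.0475
lx·mx: 0, 0, 2.015513…, 2.312325…, 0.99345, 0.7259, 0.051775 → R0 = 6.098963…
x·lx·mx: 0, 0, 4.031025…, 6.936975…, 3.9738, 3.6295, 0.31065 → Σ = 18.88195…
T = 18.88195… / 6.098963… = 3.095928… → 3.10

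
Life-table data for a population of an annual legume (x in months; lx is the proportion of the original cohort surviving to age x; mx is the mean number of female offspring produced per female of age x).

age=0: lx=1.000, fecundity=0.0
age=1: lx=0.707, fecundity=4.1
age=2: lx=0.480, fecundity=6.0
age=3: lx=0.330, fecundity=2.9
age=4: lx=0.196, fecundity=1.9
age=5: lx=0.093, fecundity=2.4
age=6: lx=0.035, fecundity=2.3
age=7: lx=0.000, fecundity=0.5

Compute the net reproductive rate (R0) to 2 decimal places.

lx·mx by age: 0, 2.8987, 2.88, 0.957, 0.3724, 0.2232, 0.0805, 0
R0 = Σ lx·mx = 7.4118 → 7.41

7.41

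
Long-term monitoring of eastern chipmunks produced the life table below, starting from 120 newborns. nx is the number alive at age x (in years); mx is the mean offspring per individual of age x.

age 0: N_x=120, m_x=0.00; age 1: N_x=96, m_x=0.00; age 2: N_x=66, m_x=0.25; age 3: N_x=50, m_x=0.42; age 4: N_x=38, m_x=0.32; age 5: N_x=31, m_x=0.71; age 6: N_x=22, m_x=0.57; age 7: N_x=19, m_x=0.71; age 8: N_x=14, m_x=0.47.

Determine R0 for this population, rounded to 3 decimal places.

lx = nx/n0 = nx/120: 1, 0.8, 0.55, 0.41667…, 0.31667…, 0.25833…, 0.18333…, 0.15833…, 0.11667…
lx·mx by age: 0, 0, 0.1375, 0.175…, 0.101333…, 0.183417…, 0.1045…, 0.112417…, 0.054833…
R0 = Σ lx·mx = 0.869… → 0.869

0.869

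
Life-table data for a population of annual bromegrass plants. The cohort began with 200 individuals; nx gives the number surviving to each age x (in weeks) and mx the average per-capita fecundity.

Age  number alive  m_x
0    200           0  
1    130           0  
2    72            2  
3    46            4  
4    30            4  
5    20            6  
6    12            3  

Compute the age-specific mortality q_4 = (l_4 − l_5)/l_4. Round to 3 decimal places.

0.333

lx = nx/n0 = nx/200: 1, 0.65, 0.36, 0.23, 0.15, 0.1, 0.06
q_4 = (l_4 − l_5) / l_4 = (0.15 − 0.1) / 0.15
     = 0.05 / 0.15 = 0.333333… → 0.333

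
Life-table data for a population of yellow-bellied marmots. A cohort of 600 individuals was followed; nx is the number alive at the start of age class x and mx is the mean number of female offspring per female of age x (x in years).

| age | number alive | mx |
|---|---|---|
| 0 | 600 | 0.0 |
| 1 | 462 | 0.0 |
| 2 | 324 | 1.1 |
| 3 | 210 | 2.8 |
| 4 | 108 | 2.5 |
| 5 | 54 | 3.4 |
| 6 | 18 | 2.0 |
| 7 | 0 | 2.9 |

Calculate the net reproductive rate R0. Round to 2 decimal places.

2.39

lx = nx/n0 = nx/600: 1, 0.77, 0.54, 0.35, 0.18, 0.09, 0.03, 0
lx·mx by age: 0, 0, 0.594, 0.98, 0.45, 0.306, 0.06, 0
R0 = Σ lx·mx = 2.39 → 2.39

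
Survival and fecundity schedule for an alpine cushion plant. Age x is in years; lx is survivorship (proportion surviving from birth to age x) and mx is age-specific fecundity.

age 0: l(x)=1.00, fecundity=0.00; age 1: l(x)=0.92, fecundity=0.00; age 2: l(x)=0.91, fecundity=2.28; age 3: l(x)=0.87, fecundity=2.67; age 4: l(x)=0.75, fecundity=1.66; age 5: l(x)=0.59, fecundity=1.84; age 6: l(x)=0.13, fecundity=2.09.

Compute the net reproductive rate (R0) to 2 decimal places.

lx·mx by age: 0, 0, 2.0748, 2.3229, 1.245, 1.0856, 0.2717
R0 = Σ lx·mx = 7 → 7.00

7.00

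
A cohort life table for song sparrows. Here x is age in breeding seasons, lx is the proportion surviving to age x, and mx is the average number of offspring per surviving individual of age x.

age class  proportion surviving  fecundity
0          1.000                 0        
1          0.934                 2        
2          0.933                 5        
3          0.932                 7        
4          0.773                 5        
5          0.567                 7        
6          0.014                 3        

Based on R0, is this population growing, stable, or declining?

R0 = Σ lx·mx = 0 + 1.868 + 4.665 + 6.524 + 3.865 + 3.969 + 0.042 = 20.933
R0 > 1, so the population is growing.

growing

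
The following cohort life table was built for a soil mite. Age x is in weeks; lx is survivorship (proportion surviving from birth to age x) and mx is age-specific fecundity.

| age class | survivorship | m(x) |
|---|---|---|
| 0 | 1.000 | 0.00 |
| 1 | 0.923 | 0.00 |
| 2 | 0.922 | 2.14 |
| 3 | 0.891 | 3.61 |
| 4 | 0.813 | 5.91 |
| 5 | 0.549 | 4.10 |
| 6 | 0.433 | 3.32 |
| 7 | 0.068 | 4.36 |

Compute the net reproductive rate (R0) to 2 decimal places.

lx·mx by age: 0, 0, 1.97308, 3.21651, 4.80483, 2.2509, 1.43756, 0.29648
R0 = Σ lx·mx = 13.97936 → 13.98

13.98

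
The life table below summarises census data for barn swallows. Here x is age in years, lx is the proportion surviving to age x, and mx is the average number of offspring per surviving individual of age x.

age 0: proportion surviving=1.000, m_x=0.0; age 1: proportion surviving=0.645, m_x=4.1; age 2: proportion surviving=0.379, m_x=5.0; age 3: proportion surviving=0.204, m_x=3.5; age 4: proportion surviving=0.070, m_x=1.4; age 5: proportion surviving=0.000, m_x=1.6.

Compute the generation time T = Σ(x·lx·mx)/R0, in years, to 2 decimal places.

lx·mx: 0, 2.6445, 1.895, 0.714, 0.098, 0 → R0 = 5.3515
x·lx·mx: 0, 2.6445, 3.79, 2.142, 0.392, 0 → Σ = 8.9685
T = 8.9685 / 5.3515 = 1.675885… → 1.68

1.68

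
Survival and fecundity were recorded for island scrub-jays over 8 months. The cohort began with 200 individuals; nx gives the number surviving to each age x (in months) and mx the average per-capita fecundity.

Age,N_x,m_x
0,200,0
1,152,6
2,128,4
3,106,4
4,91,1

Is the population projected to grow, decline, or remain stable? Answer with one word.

growing

lx = nx/n0 = nx/200: 1, 0.76, 0.64, 0.53, 0.455
R0 = Σ lx·mx = 0 + 4.56 + 2.56 + 2.12 + 0.455 = 9.695
R0 > 1, so the population is growing.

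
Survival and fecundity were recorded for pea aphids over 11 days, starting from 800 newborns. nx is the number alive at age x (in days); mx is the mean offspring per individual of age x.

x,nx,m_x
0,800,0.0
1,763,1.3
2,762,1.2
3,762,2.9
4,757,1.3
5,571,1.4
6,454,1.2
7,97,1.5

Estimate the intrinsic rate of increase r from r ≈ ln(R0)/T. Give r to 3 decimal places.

lx = nx/n0 = nx/800: 1, 0.95375, 0.9525, 0.9525, 0.94625, 0.71375, 0.5675, 0.12125
R0 = Σ lx·mx = 0 + 1.23988… + 1.143 + 2.76225 + 1.23013… + 0.99925… + 0.681 + 0.18188… = 8.237375
Σ x·lx·mx = 27.0885; T = 27.0885/8.237375 = 3.28849…
r ≈ ln(R0)/T = ln(8.237375)/3.28849… = 0.64123… → 0.641

0.641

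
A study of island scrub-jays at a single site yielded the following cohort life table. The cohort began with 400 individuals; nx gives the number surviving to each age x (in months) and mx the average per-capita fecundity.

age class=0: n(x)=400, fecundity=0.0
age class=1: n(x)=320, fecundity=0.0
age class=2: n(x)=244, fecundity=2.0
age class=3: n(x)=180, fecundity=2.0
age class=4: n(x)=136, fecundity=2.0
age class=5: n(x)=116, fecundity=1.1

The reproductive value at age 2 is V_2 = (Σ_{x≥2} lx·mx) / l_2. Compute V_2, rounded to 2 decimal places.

5.11

lx = nx/n0 = nx/400: 1, 0.8, 0.61, 0.45, 0.34, 0.29
lx·mx for x ≥ 2: 1.22, 0.9, 0.68, 0.319 → sum = 3.119
V_2 = 3.119 / l_2 = 3.119 / 0.61 = 5.113115… → 5.11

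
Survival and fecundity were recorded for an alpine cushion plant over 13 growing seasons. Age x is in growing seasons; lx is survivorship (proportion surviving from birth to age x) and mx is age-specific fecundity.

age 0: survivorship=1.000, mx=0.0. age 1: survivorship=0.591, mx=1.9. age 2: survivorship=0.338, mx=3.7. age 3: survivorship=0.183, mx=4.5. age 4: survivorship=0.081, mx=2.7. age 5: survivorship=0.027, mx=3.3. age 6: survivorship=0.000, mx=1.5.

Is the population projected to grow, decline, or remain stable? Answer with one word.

R0 = Σ lx·mx = 0 + 1.1229 + 1.2506 + 0.8235 + 0.2187 + 0.0891 + 0 = 3.5048
R0 > 1, so the population is growing.

growing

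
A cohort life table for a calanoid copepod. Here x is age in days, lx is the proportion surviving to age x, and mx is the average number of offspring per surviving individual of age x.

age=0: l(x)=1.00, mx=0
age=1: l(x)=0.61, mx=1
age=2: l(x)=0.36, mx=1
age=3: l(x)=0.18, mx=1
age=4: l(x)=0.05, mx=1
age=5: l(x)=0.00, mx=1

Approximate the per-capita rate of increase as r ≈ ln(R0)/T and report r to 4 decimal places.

R0 = Σ lx·mx = 0 + 0.61 + 0.36 + 0.18 + 0.05 + 0 = 1.2
Σ x·lx·mx = 2.07; T = 2.07/1.2 = 1.725
r ≈ ln(R0)/T = ln(1.2)/1.725 = 0.105694… → 0.1057

0.1057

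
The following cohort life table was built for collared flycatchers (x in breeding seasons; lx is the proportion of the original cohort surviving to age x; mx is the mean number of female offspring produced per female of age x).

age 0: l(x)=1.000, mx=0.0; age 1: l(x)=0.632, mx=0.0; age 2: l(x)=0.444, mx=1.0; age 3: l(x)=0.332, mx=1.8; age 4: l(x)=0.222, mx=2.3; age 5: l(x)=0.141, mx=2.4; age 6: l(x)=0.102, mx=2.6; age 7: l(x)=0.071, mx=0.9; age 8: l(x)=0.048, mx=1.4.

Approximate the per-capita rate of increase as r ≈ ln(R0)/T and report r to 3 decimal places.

0.210

R0 = Σ lx·mx = 0 + 0 + 0.444 + 0.5976 + 0.5106 + 0.3384 + 0.2652 + 0.0639 + 0.0672 = 2.2869
Σ x·lx·mx = 8.9913; T = 8.9913/2.2869 = 3.93165…
r ≈ ln(R0)/T = ln(2.2869)/3.93165… = 0.21039… → 0.210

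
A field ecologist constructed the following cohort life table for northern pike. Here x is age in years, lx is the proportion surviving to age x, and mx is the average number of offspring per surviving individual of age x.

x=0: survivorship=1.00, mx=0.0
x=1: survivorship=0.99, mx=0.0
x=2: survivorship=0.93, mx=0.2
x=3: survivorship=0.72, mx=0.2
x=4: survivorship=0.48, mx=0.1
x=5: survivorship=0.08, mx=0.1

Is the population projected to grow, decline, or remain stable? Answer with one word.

declining

R0 = Σ lx·mx = 0 + 0 + 0.186 + 0.144 + 0.048 + 0.008 = 0.386
R0 < 1, so the population is declining.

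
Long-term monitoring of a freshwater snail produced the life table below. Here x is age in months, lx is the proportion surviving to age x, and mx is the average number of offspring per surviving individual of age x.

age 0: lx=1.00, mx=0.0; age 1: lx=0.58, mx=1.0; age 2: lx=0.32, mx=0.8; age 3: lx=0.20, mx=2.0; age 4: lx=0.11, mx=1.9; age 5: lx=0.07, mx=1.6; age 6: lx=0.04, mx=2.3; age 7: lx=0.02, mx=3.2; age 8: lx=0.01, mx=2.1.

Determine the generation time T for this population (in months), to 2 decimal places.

2.80

lx·mx: 0, 0.58, 0.256, 0.4, 0.209, 0.112, 0.092, 0.064, 0.021 → R0 = 1.734
x·lx·mx: 0, 0.58, 0.512, 1.2, 0.836, 0.56, 0.552, 0.448, 0.168 → Σ = 4.856
T = 4.856 / 1.734 = 2.800461… → 2.80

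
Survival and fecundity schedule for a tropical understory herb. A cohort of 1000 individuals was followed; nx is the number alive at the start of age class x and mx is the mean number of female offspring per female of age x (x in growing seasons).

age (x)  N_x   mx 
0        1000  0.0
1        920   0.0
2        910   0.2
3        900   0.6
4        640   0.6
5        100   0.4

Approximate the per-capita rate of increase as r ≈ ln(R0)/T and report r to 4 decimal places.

0.0420

lx = nx/n0 = nx/1000: 1, 0.92, 0.91, 0.9, 0.64, 0.1
R0 = Σ lx·mx = 0 + 0 + 0.182 + 0.54 + 0.384 + 0.04 = 1.146
Σ x·lx·mx = 3.72; T = 3.72/1.146 = 3.24607…
r ≈ ln(R0)/T = ln(1.146)/3.24607… = 0.041982… → 0.0420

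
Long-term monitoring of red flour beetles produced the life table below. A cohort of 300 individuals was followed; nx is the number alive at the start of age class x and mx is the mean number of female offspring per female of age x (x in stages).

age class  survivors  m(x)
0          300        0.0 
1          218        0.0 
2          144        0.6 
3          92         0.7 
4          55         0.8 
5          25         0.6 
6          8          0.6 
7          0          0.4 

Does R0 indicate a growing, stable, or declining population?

declining

lx = nx/n0 = nx/300: 1, 0.72667…, 0.48, 0.30667…, 0.18333…, 0.08333…, 0.02667…, 0
R0 = Σ lx·mx = 0 + 0 + 0.288 + 0.214667… + 0.146667… + 0.05… + 0.016… + 0 = 0.715333…
R0 < 1, so the population is declining.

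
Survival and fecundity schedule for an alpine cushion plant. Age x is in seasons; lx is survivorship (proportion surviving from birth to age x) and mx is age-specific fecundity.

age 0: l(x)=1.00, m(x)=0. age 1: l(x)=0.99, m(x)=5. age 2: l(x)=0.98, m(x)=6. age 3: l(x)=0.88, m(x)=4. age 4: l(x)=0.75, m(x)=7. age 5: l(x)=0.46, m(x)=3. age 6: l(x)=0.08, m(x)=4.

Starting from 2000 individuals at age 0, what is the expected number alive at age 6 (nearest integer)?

160

Expected survivors = N0 · l_6 = 2000 × 0.08 = 160 → 160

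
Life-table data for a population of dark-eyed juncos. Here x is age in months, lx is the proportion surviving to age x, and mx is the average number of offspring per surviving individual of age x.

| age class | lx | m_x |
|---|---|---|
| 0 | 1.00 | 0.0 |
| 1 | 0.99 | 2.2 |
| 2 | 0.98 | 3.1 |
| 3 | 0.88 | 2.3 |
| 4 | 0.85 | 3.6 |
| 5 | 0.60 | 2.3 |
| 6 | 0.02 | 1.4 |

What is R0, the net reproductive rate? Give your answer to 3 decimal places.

11.708

lx·mx by age: 0, 2.178, 3.038, 2.024, 3.06, 1.38, 0.028
R0 = Σ lx·mx = 11.708 → 11.708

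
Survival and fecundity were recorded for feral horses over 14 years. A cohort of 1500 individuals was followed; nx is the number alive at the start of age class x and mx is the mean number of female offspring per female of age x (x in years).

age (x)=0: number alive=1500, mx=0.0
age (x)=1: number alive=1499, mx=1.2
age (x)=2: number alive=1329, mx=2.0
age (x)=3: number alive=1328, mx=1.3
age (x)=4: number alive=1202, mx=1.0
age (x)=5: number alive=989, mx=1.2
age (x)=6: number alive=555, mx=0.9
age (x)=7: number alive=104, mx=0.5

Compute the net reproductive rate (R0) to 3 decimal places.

6.082

lx = nx/n0 = nx/1500: 1, 0.99933…, 0.886, 0.88533…, 0.80133…, 0.65933…, 0.37, 0.06933…
lx·mx by age: 0, 1.1992…, 1.772, 1.150933…, 0.801333…, 0.7912…, 0.333, 0.034667…
R0 = Σ lx·mx = 6.082333… → 6.082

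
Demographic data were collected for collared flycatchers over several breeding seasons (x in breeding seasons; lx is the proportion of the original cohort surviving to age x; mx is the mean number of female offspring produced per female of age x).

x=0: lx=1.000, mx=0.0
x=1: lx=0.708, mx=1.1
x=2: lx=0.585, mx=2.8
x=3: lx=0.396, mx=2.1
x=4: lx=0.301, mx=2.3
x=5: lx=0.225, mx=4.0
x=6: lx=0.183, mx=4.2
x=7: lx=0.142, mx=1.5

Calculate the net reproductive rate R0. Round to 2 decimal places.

5.82

lx·mx by age: 0, 0.7788, 1.638, 0.8316, 0.6923, 0.9, 0.7686, 0.213
R0 = Σ lx·mx = 5.8223 → 5.82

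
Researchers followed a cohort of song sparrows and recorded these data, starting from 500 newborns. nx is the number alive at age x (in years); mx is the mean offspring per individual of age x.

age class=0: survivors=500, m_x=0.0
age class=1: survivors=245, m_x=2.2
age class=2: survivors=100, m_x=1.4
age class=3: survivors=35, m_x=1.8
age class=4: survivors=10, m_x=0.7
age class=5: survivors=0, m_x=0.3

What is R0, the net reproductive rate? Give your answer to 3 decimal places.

lx = nx/n0 = nx/500: 1, 0.49, 0.2, 0.07, 0.02, 0
lx·mx by age: 0, 1.078, 0.28, 0.126, 0.014, 0
R0 = Σ lx·mx = 1.498 → 1.498

1.498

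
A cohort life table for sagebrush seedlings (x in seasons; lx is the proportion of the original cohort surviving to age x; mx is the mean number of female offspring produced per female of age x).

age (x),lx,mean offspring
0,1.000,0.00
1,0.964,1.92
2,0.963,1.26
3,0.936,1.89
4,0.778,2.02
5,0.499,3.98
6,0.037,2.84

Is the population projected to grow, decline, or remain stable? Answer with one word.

R0 = Σ lx·mx = 0 + 1.85088 + 1.21338 + 1.76904 + 1.57156 + 1.98602 + 0.10508 = 8.49596
R0 > 1, so the population is growing.

growing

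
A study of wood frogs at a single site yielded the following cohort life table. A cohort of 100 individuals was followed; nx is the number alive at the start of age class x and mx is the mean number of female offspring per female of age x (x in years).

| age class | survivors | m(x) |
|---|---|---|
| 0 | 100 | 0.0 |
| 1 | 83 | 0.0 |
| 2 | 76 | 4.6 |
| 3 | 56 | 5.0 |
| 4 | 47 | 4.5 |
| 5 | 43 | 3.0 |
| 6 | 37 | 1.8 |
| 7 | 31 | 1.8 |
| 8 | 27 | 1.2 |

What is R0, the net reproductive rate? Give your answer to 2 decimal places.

11.25

lx = nx/n0 = nx/100: 1, 0.83, 0.76, 0.56, 0.47, 0.43, 0.37, 0.31, 0.27
lx·mx by age: 0, 0, 3.496, 2.8, 2.115, 1.29, 0.666, 0.558, 0.324
R0 = Σ lx·mx = 11.249 → 11.25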